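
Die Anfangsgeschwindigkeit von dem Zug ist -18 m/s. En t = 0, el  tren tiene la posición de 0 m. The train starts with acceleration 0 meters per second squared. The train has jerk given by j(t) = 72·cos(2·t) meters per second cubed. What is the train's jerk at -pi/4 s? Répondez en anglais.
Using j(t) = 72·cos(2·t) and substituting t = -pi/4, we find j = 0.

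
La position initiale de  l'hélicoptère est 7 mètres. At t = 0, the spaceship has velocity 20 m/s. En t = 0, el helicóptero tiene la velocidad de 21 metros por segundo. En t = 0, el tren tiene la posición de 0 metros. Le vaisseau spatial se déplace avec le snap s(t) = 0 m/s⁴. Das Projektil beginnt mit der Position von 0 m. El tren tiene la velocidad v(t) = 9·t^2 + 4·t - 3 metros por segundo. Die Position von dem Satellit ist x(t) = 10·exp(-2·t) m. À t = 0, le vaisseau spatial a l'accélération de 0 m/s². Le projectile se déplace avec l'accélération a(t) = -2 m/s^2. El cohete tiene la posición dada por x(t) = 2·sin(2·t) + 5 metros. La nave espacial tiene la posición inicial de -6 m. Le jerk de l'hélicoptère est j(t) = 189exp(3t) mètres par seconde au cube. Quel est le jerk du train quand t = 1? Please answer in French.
Pour résoudre ceci, nous devons prendre 2 dérivées de notre équation de la vitesse v(t) = 9·t^2 + 4·t - 3. En dérivant la vitesse, nous obtenons l'accélération: a(t) = 18·t + 4. La dérivée de l'accélération donne le jerk: j(t) = 18. De l'équation du jerk j(t) = 18, nous substituons t = 1 pour obtenir j = 18.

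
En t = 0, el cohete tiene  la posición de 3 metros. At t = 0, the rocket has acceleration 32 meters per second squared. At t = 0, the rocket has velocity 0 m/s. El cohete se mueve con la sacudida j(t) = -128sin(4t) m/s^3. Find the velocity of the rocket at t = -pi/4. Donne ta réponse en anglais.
To find the answer, we compute 2 antiderivatives of j(t) = -128·sin(4·t). Finding the integral of j(t) and using a(0) = 32: a(t) = 32·cos(4·t). Taking ∫a(t)dt and applying v(0) = 0, we find v(t) = 8·sin(4·t). From the given velocity equation v(t) = 8·sin(4·t), we substitute t = -pi/4 to get v = 0.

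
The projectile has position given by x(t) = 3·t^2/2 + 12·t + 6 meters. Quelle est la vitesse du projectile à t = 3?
Nous devons dériver notre équation de la position x(t) = 3·t^2/2 + 12·t + 6 1 fois. La dérivée de la position donne la vitesse: v(t) = 3·t + 12. De l'équation de la vitesse v(t) = 3·t + 12, nous substituons t = 3 pour obtenir v = 21.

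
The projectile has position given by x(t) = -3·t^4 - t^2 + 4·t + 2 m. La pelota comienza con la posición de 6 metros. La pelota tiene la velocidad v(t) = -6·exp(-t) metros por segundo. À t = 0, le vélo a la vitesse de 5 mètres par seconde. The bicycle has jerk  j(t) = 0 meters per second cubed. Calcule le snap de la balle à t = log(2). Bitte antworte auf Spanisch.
Debemos derivar nuestra ecuación de la velocidad v(t) = -6·exp(-t) 3 veces. Tomando d/dt de v(t), encontramos a(t) = 6·exp(-t). La derivada de la aceleración da la sacudida: j(t) = -6·exp(-t). Derivando la sacudida, obtenemos el snap: s(t) = 6·exp(-t). De la ecuación del snap s(t) = 6·exp(-t), sustituimos t = log(2) para obtener s = 3.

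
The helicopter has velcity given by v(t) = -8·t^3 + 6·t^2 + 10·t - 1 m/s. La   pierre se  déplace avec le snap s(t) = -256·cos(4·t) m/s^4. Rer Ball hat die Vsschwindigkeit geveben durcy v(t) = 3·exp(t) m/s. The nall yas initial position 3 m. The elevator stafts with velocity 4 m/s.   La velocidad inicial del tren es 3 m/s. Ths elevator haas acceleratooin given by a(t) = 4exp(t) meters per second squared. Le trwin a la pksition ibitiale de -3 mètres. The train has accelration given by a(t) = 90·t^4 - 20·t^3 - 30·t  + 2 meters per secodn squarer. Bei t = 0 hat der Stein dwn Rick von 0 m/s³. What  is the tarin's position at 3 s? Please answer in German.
Ausgehend von der Beschleunigung a(t) = 90·t^4 - 20·t^3 - 30·t + 2, nehmen wir 2 Integrale. Durch Integration von der Beschleunigung und Verwendung der Anfangsbedingung v(0) = 3, erhalten wir v(t) = 18·t^5 - 5·t^4 - 15·t^2 + 2·t + 3. Durch Integration von der Geschwindigkeit und Verwendung der Anfangsbedingung x(0) = -3, erhalten wir x(t) = 3·t^6 - t^5 - 5·t^3 + t^2 + 3·t - 3. Wir haben die Position x(t) = 3·t^6 - t^5 - 5·t^3 + t^2 + 3·t - 3. Durch Einsetzen von t = 3: x(3) = 1824.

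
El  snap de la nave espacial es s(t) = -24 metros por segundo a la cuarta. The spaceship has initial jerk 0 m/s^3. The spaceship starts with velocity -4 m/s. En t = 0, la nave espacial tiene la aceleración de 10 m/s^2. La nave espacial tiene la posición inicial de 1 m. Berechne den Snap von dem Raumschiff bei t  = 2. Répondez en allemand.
Mit s(t) = -24 und Einsetzen von t = 2, finden wir s = -24.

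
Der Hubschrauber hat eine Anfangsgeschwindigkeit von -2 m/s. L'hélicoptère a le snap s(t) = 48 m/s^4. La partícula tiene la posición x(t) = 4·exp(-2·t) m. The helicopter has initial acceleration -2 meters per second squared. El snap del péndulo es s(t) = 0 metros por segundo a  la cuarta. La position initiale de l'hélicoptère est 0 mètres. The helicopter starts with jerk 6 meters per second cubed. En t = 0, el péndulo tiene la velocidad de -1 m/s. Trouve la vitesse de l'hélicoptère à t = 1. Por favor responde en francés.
Nous devons intégrer notre équation du snap s(t) = 48 3 fois. En prenant ∫s(t)dt et en appliquant j(0) = 6, nous trouvons j(t) = 48·t + 6. En prenant ∫j(t)dt et en appliquant a(0) = -2, nous trouvons a(t) = 24·t^2 + 6·t - 2. En intégrant l'accélération et en utilisant la condition initiale v(0) = -2, nous obtenons v(t) = 8·t^3 + 3·t^2 - 2·t - 2. Nous avons la vitesse v(t) = 8·t^3 + 3·t^2 - 2·t - 2. En substituant t = 1: v(1) = 7.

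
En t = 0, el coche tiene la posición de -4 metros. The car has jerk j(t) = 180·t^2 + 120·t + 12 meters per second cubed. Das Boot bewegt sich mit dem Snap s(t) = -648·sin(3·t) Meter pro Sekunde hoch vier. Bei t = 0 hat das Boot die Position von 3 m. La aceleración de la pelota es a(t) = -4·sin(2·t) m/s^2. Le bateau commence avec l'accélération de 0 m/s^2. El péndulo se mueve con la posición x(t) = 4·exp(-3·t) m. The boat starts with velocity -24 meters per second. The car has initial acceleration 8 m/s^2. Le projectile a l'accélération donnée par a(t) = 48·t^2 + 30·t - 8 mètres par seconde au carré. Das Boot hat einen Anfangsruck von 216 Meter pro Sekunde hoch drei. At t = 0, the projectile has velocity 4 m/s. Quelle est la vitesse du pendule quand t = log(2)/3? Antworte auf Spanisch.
Para resolver esto, necesitamos tomar 1 derivada de nuestra ecuación de la posición x(t) = 4·exp(-3·t). Derivando la posición, obtenemos la velocidad: v(t) = -12·exp(-3·t). Usando v(t) = -12·exp(-3·t) y sustituyendo t = log(2)/3, encontramos v = -6.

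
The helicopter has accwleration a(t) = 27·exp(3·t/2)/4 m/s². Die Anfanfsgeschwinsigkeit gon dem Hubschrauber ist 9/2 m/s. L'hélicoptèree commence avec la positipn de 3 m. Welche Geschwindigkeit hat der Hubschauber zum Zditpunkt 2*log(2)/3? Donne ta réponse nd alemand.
Um dies zu lösen, müssen wir 1 Integral unserer Gleichung für die Beschleunigung a(t) = 27·exp(3·t/2)/4 finden. Die Stammfunktion von der Beschleunigung ist die Geschwindigkeit. Mit v(0) = 9/2 erhalten wir v(t) = 9·exp(3·t/2)/2. Aus der Gleichung für die Geschwindigkeit v(t) = 9·exp(3·t/2)/2, setzen wir t = 2*log(2)/3 ein und erhalten v = 9.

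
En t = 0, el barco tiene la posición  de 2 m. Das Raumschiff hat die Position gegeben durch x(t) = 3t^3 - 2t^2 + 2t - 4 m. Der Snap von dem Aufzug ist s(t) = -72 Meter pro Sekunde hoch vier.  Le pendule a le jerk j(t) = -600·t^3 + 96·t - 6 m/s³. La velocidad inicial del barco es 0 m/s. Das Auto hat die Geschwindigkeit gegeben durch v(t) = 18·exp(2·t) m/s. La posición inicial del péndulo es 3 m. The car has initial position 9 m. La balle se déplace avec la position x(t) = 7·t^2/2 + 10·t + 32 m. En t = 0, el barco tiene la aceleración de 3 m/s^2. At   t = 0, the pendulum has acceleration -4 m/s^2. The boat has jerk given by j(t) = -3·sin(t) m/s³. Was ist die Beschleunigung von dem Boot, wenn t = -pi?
Um dies zu lösen, müssen wir 1 Stammfunktion unserer Gleichung für den Ruck j(t) = -3·sin(t) finden. Das Integral von dem Ruck, mit a(0) = 3, ergibt die Beschleunigung: a(t) = 3·cos(t). Wir haben die Beschleunigung a(t) = 3·cos(t). Durch Einsetzen von t = -pi: a(-pi) = -3.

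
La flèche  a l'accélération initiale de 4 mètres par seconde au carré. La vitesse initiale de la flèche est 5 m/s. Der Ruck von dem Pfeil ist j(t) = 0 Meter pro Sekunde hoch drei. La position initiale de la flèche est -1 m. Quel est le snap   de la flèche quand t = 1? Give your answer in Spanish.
Partiendo de la sacudida j(t) = 0, tomamos 1 derivada. Derivando la sacudida, obtenemos el snap: s(t) = 0. De la ecuación del snap s(t) = 0, sustituimos t = 1 para obtener s = 0.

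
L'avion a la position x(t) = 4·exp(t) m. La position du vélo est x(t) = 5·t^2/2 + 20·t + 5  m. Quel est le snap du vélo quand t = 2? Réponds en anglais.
We must differentiate our position equation x(t) = 5·t^2/2 + 20·t + 5 4 times. Taking d/dt of x(t), we find v(t) = 5·t + 20. The derivative of velocity gives acceleration: a(t) = 5. Taking d/dt of a(t), we find j(t) = 0. The derivative of jerk gives snap: s(t) = 0. From the given snap equation s(t) = 0, we substitute t = 2 to get s = 0.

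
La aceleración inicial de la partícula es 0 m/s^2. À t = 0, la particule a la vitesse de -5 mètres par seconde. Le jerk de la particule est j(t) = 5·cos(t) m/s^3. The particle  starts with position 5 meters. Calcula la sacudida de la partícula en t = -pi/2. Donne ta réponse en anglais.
Using j(t) = 5·cos(t) and substituting t = -pi/2, we find j = 0.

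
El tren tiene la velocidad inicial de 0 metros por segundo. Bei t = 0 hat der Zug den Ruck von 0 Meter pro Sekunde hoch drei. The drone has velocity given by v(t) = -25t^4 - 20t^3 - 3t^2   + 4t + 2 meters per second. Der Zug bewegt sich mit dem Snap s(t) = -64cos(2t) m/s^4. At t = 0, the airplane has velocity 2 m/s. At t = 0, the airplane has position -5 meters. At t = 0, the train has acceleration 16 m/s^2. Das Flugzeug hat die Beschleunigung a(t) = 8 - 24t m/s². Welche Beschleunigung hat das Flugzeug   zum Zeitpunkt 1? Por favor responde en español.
Tenemos la aceleración a(t) = 8 - 24·t. Sustituyendo t = 1: a(1) = -16.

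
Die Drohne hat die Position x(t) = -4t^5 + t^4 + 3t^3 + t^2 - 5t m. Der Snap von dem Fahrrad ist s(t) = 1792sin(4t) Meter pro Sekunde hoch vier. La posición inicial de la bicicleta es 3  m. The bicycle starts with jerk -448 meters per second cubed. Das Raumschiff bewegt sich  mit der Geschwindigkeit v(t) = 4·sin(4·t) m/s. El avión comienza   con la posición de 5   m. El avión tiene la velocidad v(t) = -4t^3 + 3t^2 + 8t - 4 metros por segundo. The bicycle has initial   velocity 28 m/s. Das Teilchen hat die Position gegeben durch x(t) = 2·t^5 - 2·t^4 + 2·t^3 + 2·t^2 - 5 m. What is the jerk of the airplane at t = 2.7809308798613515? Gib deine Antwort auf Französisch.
Nous devons dériver notre équation de la vitesse v(t) = -4·t^3 + 3·t^2 + 8·t - 4 2 fois. La dérivée de la vitesse donne l'accélération: a(t) = -12·t^2 + 6·t + 8. La dérivée de l'accélération donne le jerk: j(t) = 6 - 24·t. En utilisant j(t) = 6 - 24·t et en substituant t = 2.7809308798613515, nous trouvons j = -60.7423411166724.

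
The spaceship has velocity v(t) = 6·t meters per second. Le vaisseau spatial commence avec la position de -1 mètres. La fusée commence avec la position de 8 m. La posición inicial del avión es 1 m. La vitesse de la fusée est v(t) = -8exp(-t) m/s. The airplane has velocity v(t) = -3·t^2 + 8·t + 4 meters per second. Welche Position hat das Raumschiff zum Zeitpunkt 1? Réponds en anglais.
Starting from velocity v(t) = 6·t, we take 1 integral. The antiderivative of velocity is position. Using x(0) = -1, we get x(t) = 3·t^2 - 1. We have position x(t) = 3·t^2 - 1. Substituting t = 1: x(1) = 2.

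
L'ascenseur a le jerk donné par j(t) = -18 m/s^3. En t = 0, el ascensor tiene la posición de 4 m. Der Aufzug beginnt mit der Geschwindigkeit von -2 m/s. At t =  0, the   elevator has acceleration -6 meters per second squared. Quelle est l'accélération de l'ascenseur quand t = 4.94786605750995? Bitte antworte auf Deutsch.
Wir müssen unsere Gleichung für den Ruck j(t) = -18 1-mal integrieren. Mit ∫j(t)dt und Anwendung von a(0) = -6, finden wir a(t) = -18·t - 6. Aus der Gleichung für die Beschleunigung a(t) = -18·t - 6, setzen wir t = 4.94786605750995 ein und erhalten a = -95.0615890351791.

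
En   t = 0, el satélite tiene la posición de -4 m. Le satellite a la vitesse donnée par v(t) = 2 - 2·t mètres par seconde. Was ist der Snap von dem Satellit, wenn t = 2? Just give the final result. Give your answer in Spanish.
s(2) = 0.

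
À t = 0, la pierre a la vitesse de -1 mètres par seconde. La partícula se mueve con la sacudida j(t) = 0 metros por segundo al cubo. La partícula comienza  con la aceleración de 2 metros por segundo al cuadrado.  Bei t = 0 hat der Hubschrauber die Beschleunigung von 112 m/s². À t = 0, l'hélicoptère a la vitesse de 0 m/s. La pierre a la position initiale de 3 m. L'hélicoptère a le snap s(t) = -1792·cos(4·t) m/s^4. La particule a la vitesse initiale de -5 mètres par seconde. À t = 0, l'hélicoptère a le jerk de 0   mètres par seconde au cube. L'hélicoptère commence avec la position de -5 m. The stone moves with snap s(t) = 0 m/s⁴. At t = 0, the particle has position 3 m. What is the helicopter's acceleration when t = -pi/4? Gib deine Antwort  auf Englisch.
To solve this, we need to take 2 integrals of our snap equation s(t) = -1792·cos(4·t). The integral of snap, with j(0) = 0, gives jerk: j(t) = -448·sin(4·t). Finding the integral of j(t) and using a(0) = 112: a(t) = 112·cos(4·t). From the given acceleration equation a(t) = 112·cos(4·t), we substitute t = -pi/4 to get a = -112.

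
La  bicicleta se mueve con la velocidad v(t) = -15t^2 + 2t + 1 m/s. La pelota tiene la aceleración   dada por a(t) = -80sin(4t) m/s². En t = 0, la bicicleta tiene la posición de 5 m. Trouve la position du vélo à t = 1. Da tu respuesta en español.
Debemos encontrar la integral de nuestra ecuación de la velocidad v(t) = -15·t^2 + 2·t + 1 1 vez. Integrando la velocidad y usando la condición inicial x(0) = 5, obtenemos x(t) = -5·t^3 + t^2 + t + 5. De la ecuación de la posición x(t) = -5·t^3 + t^2 + t + 5, sustituimos t = 1 para obtener x = 2.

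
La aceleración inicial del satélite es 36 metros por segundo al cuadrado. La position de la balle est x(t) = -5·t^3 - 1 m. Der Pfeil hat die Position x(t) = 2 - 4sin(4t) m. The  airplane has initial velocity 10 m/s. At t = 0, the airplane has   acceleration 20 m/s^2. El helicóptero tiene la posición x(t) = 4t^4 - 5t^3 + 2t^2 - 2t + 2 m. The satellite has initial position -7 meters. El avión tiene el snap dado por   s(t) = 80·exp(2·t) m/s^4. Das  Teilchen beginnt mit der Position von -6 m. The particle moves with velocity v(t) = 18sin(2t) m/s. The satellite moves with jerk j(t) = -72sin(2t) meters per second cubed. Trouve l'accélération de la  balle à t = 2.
En partant de la position x(t) = -5·t^3 - 1, nous prenons 2 dérivées. En prenant d/dt de x(t), nous trouvons v(t) = -15·t^2. En dérivant la vitesse, nous obtenons l'accélération: a(t) = -30·t. En utilisant a(t) = -30·t et en substituant t = 2, nous trouvons a = -60.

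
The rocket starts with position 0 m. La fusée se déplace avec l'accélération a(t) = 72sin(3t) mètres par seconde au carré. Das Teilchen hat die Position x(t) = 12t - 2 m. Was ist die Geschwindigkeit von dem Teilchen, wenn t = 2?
Wir müssen unsere Gleichung für die Position x(t) = 12·t - 2 1-mal ableiten. Mit d/dt von x(t) finden wir v(t) = 12. Aus der Gleichung für die Geschwindigkeit v(t) = 12, setzen wir t = 2 ein und erhalten v = 12.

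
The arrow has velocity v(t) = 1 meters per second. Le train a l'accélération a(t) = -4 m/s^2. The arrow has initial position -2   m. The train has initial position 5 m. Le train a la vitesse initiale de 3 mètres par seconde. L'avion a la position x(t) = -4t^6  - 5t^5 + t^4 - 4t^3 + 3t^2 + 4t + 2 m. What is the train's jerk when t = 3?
To solve this, we need to take 1 derivative of our acceleration equation a(t) = -4. Differentiating acceleration, we get jerk: j(t) = 0. We have jerk j(t) = 0. Substituting t = 3: j(3) = 0.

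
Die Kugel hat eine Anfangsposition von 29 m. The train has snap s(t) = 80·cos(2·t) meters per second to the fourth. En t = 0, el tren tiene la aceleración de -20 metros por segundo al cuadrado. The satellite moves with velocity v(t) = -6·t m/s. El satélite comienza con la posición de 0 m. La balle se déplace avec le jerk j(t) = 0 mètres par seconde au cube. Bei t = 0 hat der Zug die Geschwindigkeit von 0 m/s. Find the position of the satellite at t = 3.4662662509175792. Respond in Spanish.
Necesitamos integrar nuestra ecuación de la velocidad v(t) = -6·t 1 vez. Tomando ∫v(t)dt y aplicando x(0) = 0, encontramos x(t) = -3·t^2. Usando x(t) = -3·t^2 y sustituyendo t = 3.4662662509175792, encontramos x = -36.0450051667506.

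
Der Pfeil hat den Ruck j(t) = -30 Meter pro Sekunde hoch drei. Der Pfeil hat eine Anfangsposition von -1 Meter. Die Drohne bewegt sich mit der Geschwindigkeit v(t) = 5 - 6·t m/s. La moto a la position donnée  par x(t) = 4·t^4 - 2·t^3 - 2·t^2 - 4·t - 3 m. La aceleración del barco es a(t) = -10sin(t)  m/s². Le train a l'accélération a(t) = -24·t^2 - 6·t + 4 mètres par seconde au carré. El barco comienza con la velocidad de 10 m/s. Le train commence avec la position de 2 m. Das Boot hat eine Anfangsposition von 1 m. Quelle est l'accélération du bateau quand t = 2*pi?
Nous avons l'accélération a(t) = -10·sin(t). En substituant t = 2*pi: a(2*pi) = 0.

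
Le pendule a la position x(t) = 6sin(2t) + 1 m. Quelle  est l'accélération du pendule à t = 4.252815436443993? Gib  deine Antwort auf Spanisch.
Partiendo de la posición x(t) = 6·sin(2·t) + 1, tomamos 2 derivadas. Derivando la posición, obtenemos la velocidad: v(t) = 12·cos(2·t). Tomando d/dt de v(t), encontramos a(t) = -24·sin(2·t). Tenemos la aceleración a(t) = -24·sin(2·t). Sustituyendo t = 4.252815436443993: a(4.252815436443993) = -19.0820308646861.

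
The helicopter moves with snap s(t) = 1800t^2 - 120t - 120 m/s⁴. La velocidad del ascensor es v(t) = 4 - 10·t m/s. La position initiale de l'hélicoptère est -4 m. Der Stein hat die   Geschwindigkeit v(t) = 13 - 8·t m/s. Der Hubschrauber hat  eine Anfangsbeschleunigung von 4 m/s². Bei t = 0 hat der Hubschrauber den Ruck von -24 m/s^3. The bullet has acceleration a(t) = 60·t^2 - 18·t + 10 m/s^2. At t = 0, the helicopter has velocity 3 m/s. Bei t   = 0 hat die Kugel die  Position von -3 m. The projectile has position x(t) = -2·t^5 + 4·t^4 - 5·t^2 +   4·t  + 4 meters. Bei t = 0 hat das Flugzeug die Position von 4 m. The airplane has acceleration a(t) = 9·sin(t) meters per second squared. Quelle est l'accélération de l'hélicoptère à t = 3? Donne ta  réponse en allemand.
Um dies zu lösen, müssen wir 2 Integrale unserer Gleichung für den Snap s(t) = 1800·t^2 - 120·t - 120 finden. Das Integral von dem Snap ist der Ruck. Mit j(0) = -24 erhalten wir j(t) = 600·t^3 - 60·t^2 - 120·t - 24. Die Stammfunktion von dem Ruck, mit a(0) = 4, ergibt die Beschleunigung: a(t) = 150·t^4 - 20·t^3 - 60·t^2 - 24·t + 4. Aus der Gleichung für die Beschleunigung a(t) = 150·t^4 - 20·t^3 - 60·t^2 - 24·t + 4, setzen wir t = 3 ein und erhalten a = 11002.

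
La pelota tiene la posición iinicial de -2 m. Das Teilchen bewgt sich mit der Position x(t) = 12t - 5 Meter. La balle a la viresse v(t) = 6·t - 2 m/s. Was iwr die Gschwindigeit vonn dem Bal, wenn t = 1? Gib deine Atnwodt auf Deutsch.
Mit v(t) = 6·t - 2 und Einsetzen von t = 1, finden wir v = 4.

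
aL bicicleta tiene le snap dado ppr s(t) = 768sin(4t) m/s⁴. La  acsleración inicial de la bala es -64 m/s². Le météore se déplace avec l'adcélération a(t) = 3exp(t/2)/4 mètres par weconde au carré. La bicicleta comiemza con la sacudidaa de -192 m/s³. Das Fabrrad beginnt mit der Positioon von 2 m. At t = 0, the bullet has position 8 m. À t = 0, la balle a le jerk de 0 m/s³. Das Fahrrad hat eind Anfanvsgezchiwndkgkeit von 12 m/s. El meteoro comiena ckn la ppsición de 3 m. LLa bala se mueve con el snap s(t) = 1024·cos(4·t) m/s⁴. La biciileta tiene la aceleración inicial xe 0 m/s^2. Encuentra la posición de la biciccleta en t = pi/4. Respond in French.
Nous devons trouver la primitive de notre équation du snap s(t) = 768·sin(4·t) 4 fois. L'intégrale du snap, avec j(0) = -192, donne le jerk: j(t) = -192·cos(4·t). L'intégrale du jerk, avec a(0) = 0, donne l'accélération: a(t) = -48·sin(4·t). La primitive de l'accélération est la vitesse. En utilisant v(0) = 12, nous obtenons v(t) = 12·cos(4·t). En intégrant la vitesse et en utilisant la condition initiale x(0) = 2, nous obtenons x(t) = 3·sin(4·t) + 2. En utilisant x(t) = 3·sin(4·t) + 2 et en substituant t = pi/4, nous trouvons x = 2.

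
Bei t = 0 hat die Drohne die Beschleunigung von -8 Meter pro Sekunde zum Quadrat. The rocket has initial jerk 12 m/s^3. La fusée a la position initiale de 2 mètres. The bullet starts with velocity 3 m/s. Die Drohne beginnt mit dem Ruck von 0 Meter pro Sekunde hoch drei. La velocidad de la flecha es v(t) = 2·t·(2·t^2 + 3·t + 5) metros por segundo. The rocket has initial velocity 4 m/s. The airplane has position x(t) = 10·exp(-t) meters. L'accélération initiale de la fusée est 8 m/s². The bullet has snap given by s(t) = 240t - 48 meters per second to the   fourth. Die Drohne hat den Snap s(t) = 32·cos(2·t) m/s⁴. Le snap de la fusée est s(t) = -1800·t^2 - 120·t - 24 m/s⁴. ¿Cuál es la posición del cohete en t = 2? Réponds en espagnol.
Para resolver esto, necesitamos tomar 4 integrales de nuestra ecuación del snap s(t) = -1800·t^2 - 120·t - 24. Integrando el snap y usando la condición inicial j(0) = 12, obtenemos j(t) = -600·t^3 - 60·t^2 - 24·t + 12. La integral de la sacudida, con a(0) = 8, da la aceleración: a(t) = -150·t^4 - 20·t^3 - 12·t^2 + 12·t + 8. Integrando la aceleración y usando la condición inicial v(0) = 4, obtenemos v(t) = -30·t^5 - 5·t^4 - 4·t^3 + 6·t^2 + 8·t + 4. Tomando ∫v(t)dt y aplicando x(0) = 2, encontramos x(t) = -5·t^6 - t^5 - t^4 + 2·t^3 + 4·t^2 + 4·t + 2. De la ecuación de la posición x(t) = -5·t^6 - t^5 - t^4 + 2·t^3 + 4·t^2 + 4·t + 2, sustituimos t = 2 para obtener x = -326.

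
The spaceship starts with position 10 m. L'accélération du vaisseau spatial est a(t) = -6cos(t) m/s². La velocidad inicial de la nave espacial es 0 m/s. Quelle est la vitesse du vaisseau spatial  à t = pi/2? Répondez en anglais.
To solve this, we need to take 1 integral of our acceleration equation a(t) = -6·cos(t). Finding the antiderivative of a(t) and using v(0) = 0: v(t) = -6·sin(t). From the given velocity equation v(t) = -6·sin(t), we substitute t = pi/2 to get v = -6.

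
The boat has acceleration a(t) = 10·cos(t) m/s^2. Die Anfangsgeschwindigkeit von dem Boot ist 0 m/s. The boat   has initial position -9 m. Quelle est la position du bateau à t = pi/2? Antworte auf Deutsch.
Wir müssen die Stammfunktion unserer Gleichung für die Beschleunigung a(t) = 10·cos(t) 2-mal finden. Durch Integration von der Beschleunigung und Verwendung der Anfangsbedingung v(0) = 0, erhalten wir v(t) = 10·sin(t). Mit ∫v(t)dt und Anwendung von x(0) = -9, finden wir x(t) = 1 - 10·cos(t). Wir haben die Position x(t) = 1 - 10·cos(t). Durch Einsetzen von t = pi/2: x(pi/2) = 1.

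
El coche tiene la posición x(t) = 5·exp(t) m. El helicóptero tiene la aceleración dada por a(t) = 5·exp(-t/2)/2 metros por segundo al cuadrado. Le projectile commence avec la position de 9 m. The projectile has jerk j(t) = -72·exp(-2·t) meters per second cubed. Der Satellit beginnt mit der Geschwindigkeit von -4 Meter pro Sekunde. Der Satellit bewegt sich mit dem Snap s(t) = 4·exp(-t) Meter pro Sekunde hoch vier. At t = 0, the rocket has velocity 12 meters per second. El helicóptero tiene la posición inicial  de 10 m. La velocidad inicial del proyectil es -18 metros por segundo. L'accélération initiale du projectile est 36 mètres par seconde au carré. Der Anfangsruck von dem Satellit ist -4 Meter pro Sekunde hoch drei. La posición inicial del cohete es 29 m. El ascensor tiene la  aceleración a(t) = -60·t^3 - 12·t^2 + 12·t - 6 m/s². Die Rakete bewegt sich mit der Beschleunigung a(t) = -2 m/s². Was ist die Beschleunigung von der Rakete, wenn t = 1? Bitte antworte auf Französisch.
En utilisant a(t) = -2 et en substituant t = 1, nous trouvons a = -2.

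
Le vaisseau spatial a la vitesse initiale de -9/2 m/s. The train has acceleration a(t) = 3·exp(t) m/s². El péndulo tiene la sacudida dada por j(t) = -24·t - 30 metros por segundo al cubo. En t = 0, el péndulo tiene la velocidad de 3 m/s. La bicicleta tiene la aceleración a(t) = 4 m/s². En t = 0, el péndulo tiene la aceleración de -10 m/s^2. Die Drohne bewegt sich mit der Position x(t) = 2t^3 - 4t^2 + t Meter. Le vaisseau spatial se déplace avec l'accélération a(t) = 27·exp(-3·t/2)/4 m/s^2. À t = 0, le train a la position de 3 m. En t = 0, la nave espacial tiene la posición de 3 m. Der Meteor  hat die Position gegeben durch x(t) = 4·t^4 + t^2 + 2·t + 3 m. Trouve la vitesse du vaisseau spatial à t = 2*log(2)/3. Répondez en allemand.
Wir müssen unsere Gleichung für die Beschleunigung a(t) = 27·exp(-3·t/2)/4 1-mal integrieren. Durch Integration von der Beschleunigung und Verwendung der Anfangsbedingung v(0) = -9/2, erhalten wir v(t) = -9·exp(-3·t/2)/2. Wir haben die Geschwindigkeit v(t) = -9·exp(-3·t/2)/2. Durch Einsetzen von t = 2*log(2)/3: v(2*log(2)/3) = -9/4.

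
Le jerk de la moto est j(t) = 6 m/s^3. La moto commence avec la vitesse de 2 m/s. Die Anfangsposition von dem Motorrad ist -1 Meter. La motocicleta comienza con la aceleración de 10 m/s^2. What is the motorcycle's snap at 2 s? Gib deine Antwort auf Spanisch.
Debemos derivar nuestra ecuación de la sacudida j(t) = 6 1 vez. Derivando la sacudida, obtenemos el snap: s(t) = 0. Usando s(t) = 0 y sustituyendo t = 2, encontramos s = 0.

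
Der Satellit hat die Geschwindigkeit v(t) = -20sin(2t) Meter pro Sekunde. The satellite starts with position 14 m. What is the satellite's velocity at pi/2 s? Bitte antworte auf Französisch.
Nous avons la vitesse v(t) = -20·sin(2·t). En substituant t = pi/2: v(pi/2) = 0.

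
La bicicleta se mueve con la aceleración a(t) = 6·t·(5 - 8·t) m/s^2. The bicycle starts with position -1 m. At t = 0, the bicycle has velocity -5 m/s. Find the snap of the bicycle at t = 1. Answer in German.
Um dies zu lösen, müssen wir 2 Ableitungen unserer Gleichung für die Beschleunigung a(t) = 6·t·(5 - 8·t) nehmen. Mit d/dt von a(t) finden wir j(t) = 30 - 96·t. Die Ableitung von dem Ruck ergibt den Snap: s(t) = -96. Mit s(t) = -96 und Einsetzen von t = 1, finden wir s = -96.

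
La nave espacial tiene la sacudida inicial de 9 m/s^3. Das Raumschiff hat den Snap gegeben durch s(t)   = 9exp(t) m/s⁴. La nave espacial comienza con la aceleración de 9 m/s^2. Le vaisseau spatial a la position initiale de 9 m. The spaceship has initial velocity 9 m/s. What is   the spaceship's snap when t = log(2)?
Using s(t) = 9·exp(t) and substituting t = log(2), we find s = 18.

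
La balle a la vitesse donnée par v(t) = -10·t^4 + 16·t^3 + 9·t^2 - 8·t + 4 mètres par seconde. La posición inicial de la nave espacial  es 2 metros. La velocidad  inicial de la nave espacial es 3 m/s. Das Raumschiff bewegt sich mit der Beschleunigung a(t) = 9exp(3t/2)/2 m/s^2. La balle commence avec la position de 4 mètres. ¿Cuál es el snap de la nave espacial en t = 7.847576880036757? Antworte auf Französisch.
En partant de l'accélération a(t) = 9·exp(3·t/2)/2, nous prenons 2 dérivées. En dérivant l'accélération, nous obtenons le jerk: j(t) = 27·exp(3·t/2)/4. En prenant d/dt de j(t), nous trouvons s(t) = 81·exp(3·t/2)/8. En utilisant s(t) = 81·exp(3·t/2)/8 et en substituant t = 7.847576880036757, nous trouvons s = 1311094.61868008.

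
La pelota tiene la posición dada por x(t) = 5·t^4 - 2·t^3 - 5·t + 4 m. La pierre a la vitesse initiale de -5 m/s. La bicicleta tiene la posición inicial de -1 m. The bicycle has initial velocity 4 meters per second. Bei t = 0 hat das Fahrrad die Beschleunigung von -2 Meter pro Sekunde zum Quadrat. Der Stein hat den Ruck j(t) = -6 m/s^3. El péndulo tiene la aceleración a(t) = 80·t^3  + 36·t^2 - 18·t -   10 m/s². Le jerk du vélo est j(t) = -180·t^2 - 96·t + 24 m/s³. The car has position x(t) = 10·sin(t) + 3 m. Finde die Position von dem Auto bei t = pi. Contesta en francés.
De l'équation de la position x(t) = 10·sin(t) + 3, nous substituons t = pi pour obtenir x = 3.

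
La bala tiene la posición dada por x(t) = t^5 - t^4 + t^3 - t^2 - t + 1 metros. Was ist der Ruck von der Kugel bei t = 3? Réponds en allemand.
Wir müssen unsere Gleichung für die Position x(t) = t^5 - t^4 + t^3 - t^2 - t + 1 3-mal ableiten. Mit d/dt von x(t) finden wir v(t) = 5·t^4 - 4·t^3 + 3·t^2 - 2·t - 1. Durch Ableiten von der Geschwindigkeit erhalten wir die Beschleunigung: a(t) = 20·t^3 - 12·t^2 + 6·t - 2. Durch Ableiten von der Beschleunigung erhalten wir den Ruck: j(t) = 60·t^2 - 24·t + 6. Wir haben den Ruck j(t) = 60·t^2 - 24·t + 6. Durch Einsetzen von t = 3: j(3) = 474.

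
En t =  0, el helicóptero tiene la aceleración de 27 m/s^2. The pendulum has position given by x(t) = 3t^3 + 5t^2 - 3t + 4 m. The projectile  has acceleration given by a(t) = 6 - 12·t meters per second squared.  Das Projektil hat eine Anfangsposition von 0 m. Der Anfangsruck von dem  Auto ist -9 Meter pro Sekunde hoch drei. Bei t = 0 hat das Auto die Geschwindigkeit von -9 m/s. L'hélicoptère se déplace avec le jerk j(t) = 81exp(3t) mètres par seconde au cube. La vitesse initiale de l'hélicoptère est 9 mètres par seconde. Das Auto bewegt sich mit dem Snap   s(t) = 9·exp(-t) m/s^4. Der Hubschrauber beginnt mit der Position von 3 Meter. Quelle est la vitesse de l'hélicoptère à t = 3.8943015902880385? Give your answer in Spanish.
Para resolver esto, necesitamos tomar 2 integrales de nuestra ecuación de la sacudida j(t) = 81·exp(3·t). Tomando ∫j(t)dt y aplicando a(0) = 27, encontramos a(t) = 27·exp(3·t). La integral de la aceleración, con v(0) = 9, da la velocidad: v(t) = 9·exp(3·t). Usando v(t) = 9·exp(3·t) y sustituyendo t = 3.8943015902880385, encontramos v = 1066752.29047482.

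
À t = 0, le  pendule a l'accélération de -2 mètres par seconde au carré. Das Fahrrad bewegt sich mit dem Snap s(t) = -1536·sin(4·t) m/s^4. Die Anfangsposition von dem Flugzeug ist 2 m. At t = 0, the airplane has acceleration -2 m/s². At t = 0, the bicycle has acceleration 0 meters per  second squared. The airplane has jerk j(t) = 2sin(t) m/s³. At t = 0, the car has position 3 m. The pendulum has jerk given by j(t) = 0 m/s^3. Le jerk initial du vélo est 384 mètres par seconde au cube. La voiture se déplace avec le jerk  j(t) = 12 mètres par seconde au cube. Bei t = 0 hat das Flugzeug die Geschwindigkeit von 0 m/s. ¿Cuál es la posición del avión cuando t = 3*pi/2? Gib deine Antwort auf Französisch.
Pour résoudre ceci, nous devons prendre 3 intégrales de notre équation du jerk j(t) = 2·sin(t). En intégrant le jerk et en utilisant la condition initiale a(0) = -2, nous obtenons a(t) = -2·cos(t). En prenant ∫a(t)dt et en appliquant v(0) = 0, nous trouvons v(t) = -2·sin(t). L'intégrale de la vitesse est la position. En utilisant x(0) = 2, nous obtenons x(t) = 2·cos(t). En utilisant x(t) = 2·cos(t) et en substituant t = 3*pi/2, nous trouvons x = 0.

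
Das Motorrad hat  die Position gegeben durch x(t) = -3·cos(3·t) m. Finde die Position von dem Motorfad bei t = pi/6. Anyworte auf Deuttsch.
Wir haben die Position x(t) = -3·cos(3·t). Durch Einsetzen von t = pi/6: x(pi/6) = 0.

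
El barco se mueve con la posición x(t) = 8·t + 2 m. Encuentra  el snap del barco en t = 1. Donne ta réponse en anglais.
Starting from position x(t) = 8·t + 2, we take 4 derivatives. The derivative of position gives velocity: v(t) = 8. The derivative of velocity gives acceleration: a(t) = 0. Differentiating acceleration, we get jerk: j(t) = 0. The derivative of jerk gives snap: s(t) = 0. We have snap s(t) = 0. Substituting t = 1: s(1) = 0.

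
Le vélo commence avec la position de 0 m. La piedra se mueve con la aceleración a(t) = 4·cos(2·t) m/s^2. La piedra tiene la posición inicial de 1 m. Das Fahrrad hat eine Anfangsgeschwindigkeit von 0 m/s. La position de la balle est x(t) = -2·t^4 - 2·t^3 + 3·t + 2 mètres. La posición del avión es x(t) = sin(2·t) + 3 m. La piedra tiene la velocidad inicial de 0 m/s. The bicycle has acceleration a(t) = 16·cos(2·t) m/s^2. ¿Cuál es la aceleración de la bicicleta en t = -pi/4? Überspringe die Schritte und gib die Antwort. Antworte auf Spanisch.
La aceleración en t = -pi/4 es a = 0.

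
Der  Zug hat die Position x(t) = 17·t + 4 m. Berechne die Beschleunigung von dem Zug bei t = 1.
Wir müssen unsere Gleichung für die Position x(t) = 17·t + 4 2-mal ableiten. Mit d/dt von x(t) finden wir v(t) = 17. Durch Ableiten von der Geschwindigkeit erhalten wir die Beschleunigung: a(t) = 0. Aus der Gleichung für die Beschleunigung a(t) = 0, setzen wir t = 1 ein und erhalten a = 0.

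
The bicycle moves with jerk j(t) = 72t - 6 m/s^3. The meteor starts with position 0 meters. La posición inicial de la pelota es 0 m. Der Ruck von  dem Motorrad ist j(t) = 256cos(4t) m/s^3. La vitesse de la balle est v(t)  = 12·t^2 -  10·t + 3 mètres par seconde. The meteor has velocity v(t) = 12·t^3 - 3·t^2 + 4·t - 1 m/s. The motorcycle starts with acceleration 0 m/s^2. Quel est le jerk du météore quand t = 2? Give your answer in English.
We must differentiate our velocity equation v(t) = 12·t^3 - 3·t^2 + 4·t - 1 2 times. The derivative of velocity gives acceleration: a(t) = 36·t^2 - 6·t + 4. Differentiating acceleration, we get jerk: j(t) = 72·t - 6. From the given jerk equation j(t) = 72·t - 6, we substitute t = 2 to get j = 138.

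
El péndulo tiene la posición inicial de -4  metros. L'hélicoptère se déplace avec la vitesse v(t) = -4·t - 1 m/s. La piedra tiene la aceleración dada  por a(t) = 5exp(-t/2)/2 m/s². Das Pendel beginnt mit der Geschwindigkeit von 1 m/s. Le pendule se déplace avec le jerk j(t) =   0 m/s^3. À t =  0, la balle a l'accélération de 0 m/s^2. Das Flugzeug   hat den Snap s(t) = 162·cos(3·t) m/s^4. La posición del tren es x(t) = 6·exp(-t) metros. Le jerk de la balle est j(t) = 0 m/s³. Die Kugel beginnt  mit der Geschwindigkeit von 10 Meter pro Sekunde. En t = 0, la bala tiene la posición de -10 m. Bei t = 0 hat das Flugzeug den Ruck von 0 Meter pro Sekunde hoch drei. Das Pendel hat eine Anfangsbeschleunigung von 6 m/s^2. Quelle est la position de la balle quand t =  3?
Pour résoudre ceci, nous devons prendre 3 primitives de notre équation du jerk j(t) = 0. En prenant ∫j(t)dt et en appliquant a(0) = 0, nous trouvons a(t) = 0. La primitive de l'accélération, avec v(0) = 10, donne la vitesse: v(t) = 10. En intégrant la vitesse et en utilisant la condition initiale x(0) = -10, nous obtenons x(t) = 10·t - 10. De l'équation de la position x(t) = 10·t - 10, nous substituons t = 3 pour obtenir x = 20.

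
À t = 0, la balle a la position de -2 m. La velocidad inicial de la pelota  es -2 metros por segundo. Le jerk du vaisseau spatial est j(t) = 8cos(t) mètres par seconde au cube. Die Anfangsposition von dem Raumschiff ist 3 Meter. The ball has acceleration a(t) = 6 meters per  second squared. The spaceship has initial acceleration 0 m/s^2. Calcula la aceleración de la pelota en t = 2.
Tenemos la aceleración a(t) = 6. Sustituyendo t = 2: a(2) = 6.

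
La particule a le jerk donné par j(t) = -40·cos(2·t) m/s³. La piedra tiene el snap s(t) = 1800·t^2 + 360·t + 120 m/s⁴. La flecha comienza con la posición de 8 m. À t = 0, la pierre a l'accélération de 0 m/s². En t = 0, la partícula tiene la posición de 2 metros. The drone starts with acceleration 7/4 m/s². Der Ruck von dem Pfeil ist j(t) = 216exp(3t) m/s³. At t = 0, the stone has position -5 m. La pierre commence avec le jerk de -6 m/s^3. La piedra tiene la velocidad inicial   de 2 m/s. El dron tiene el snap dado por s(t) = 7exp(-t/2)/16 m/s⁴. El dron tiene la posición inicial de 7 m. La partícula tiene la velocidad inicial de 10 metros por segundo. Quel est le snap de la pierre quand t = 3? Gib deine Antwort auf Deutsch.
Mit s(t) = 1800·t^2 + 360·t + 120 und Einsetzen von t = 3, finden wir s = 17400.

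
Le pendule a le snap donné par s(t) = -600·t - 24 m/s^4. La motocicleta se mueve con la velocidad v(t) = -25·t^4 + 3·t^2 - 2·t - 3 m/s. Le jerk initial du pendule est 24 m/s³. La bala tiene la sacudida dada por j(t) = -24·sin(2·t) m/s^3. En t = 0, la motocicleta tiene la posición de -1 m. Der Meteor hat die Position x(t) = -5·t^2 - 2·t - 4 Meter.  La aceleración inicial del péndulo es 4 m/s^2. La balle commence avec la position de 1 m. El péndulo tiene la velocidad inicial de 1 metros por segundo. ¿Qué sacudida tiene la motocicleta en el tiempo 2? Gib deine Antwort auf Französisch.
Pour résoudre ceci, nous devons prendre 2 dérivées de notre équation de la vitesse v(t) = -25·t^4 + 3·t^2 - 2·t - 3. En dérivant la vitesse, nous obtenons l'accélération: a(t) = -100·t^3 + 6·t - 2. En prenant d/dt de a(t), nous trouvons j(t) = 6 - 300·t^2. Nous avons le jerk j(t) = 6 - 300·t^2. En substituant t = 2: j(2) = -1194.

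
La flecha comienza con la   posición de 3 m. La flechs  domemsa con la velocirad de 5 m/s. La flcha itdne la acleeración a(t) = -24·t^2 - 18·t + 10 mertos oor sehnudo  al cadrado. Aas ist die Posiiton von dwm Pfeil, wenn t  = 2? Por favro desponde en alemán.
Ausgehend von der Beschleunigung a(t) = -24·t^2 - 18·t + 10, nehmen wir 2 Integrale. Das Integral von der Beschleunigung, mit v(0) = 5, ergibt die Geschwindigkeit: v(t) = -8·t^3 - 9·t^2 + 10·t + 5. Das Integral von der Geschwindigkeit ist die Position. Mit x(0) = 3 erhalten wir x(t) = -2·t^4 - 3·t^3 + 5·t^2 + 5·t + 3. Mit x(t) = -2·t^4 - 3·t^3 + 5·t^2 + 5·t + 3 und Einsetzen von t = 2, finden wir x = -23.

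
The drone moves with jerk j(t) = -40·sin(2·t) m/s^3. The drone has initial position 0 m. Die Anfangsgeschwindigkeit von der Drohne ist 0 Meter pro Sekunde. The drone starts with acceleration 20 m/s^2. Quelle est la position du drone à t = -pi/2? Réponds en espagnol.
Necesitamos integrar nuestra ecuación de la sacudida j(t) = -40·sin(2·t) 3 veces. La antiderivada de la sacudida, con a(0) = 20, da la aceleración: a(t) = 20·cos(2·t). Tomando ∫a(t)dt y aplicando v(0) = 0, encontramos v(t) = 10·sin(2·t). Tomando ∫v(t)dt y aplicando x(0) = 0, encontramos x(t) = 5 - 5·cos(2·t). Usando x(t) = 5 - 5·cos(2·t) y sustituyendo t = -pi/2, encontramos x = 10.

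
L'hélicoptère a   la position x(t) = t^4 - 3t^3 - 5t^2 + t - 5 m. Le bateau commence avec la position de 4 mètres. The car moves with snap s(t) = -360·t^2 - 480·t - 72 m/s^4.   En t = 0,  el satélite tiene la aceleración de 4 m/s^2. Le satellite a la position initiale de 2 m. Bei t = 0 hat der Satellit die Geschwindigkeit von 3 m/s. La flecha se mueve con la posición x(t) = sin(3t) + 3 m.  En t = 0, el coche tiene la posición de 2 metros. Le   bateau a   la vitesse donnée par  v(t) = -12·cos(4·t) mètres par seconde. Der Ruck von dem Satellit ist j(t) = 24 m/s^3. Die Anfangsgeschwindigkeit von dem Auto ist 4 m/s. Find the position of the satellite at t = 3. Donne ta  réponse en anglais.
To solve this, we need to take 3 integrals of our jerk equation j(t) = 24. Taking ∫j(t)dt and applying a(0) = 4, we find a(t) = 24·t + 4. Taking ∫a(t)dt and applying v(0) = 3, we find v(t) = 12·t^2 + 4·t + 3. Integrating velocity and using the initial condition x(0) = 2, we get x(t) = 4·t^3 + 2·t^2 + 3·t + 2. We have position x(t) = 4·t^3 + 2·t^2 + 3·t + 2. Substituting t = 3: x(3) = 137.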